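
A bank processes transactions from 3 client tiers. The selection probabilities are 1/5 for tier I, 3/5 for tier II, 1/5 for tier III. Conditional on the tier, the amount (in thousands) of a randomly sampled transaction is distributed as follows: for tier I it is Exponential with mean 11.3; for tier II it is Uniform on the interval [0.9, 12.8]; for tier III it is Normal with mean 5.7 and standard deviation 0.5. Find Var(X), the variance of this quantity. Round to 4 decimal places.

Per component, I: μ=11.3, E[X²]=255.38; II: μ=6.85, E[X²]=58.7233; III: μ=5.7, E[X²]=32.74.
E[X] = 0.2·11.3 + 0.6·6.85 + 0.2·5.7 = 7.51.
E[X²] = 0.2·255.38 + 0.6·58.7233 + 0.2·32.74 = 92.858.
Var(X) = E[X²] − (E[X])² = 92.858 − 56.4001 = 36.4579.

36.4579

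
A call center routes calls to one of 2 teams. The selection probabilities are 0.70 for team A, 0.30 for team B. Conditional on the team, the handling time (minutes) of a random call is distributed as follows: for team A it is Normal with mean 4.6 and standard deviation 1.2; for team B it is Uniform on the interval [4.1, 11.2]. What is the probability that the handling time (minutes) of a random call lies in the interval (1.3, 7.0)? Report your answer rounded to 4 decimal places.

0.8045

Conditional on each team, P(1.3 < X < 7.0): A: 0.97427; B: 0.408451.
By total probability, P(1.3 < X < 7.0) = 0.7·0.97427 + 0.3·0.408451 = 0.804524.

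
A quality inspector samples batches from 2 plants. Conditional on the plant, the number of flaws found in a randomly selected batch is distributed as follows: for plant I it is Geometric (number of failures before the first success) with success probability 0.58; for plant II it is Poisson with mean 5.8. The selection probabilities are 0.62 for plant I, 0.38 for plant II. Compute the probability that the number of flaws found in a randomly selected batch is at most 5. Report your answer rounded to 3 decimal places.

Conditional on each plant, P(X ≤ 5): I: 0.994511; II: 0.478315.
By total probability, P(X ≤ 5) = 0.62·0.994511 + 0.38·0.478315 = 0.798356.

0.798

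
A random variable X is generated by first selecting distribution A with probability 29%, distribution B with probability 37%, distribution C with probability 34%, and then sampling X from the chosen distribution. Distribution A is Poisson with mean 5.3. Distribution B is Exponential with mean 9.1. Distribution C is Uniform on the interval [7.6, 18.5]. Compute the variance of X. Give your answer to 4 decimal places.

Per component, A: μ=5.3, E[X²]=33.39; B: μ=9.1, E[X²]=165.62; C: μ=13.05, E[X²]=180.203.
E[X] = 0.29·5.3 + 0.37·9.1 + 0.34·13.05 = 9.341.
E[X²] = 0.29·33.39 + 0.37·165.62 + 0.34·180.203 = 132.232.
Var(X) = E[X²] − (E[X])² = 132.232 − 87.2543 = 44.9774.

44.9774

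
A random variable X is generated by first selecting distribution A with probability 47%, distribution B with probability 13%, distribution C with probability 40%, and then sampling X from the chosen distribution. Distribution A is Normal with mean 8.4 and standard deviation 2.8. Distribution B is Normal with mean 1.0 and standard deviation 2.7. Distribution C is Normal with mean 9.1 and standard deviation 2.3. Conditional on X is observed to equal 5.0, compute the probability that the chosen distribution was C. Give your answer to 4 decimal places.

0.2692

Likelihoods f(5.0 | ·): A: 0.0681664; B: 0.0493122; C: 0.0354124.
Posterior ∝ prior × likelihood. Numerator for C: 0.4·0.0354124 = 0.0141649.
Normalizing constant: 0.47·0.0681664 + 0.13·0.0493122 + 0.4·0.0354124 = 0.0526138.
P(C | observation) = 0.0141649 / 0.0526138 = 0.269225.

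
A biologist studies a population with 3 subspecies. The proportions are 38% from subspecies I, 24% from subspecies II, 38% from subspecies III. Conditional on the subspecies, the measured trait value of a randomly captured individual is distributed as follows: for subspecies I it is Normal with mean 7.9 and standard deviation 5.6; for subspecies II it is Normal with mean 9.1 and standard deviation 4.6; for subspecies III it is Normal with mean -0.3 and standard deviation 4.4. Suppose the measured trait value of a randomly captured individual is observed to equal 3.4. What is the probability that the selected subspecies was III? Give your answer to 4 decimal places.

0.4526

Likelihoods f(3.4 | ·): I: 0.0515827; II: 0.0402471; III: 0.0636658.
Posterior ∝ prior × likelihood. Numerator for III: 0.38·0.0636658 = 0.024193.
Normalizing constant: 0.38·0.0515827 + 0.24·0.0402471 + 0.38·0.0636658 = 0.0534538.
P(III | observation) = 0.024193 / 0.0534538 = 0.452597.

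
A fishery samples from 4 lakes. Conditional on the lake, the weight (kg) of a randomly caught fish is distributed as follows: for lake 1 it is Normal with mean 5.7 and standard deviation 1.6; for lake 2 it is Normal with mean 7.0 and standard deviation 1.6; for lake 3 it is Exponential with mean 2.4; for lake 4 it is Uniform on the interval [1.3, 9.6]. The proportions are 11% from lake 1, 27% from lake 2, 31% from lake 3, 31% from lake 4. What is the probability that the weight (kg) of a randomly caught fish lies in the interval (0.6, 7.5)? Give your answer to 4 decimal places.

0.7231

Conditional on each lake, P(0.6 < X < 7.5): 1: 0.868988; 2: 0.622638; 3: 0.734864; 4: 0.746988.
By total probability, P(0.6 < X < 7.5) = 0.11·0.868988 + 0.27·0.622638 + 0.31·0.734864 + 0.31·0.746988 = 0.723075.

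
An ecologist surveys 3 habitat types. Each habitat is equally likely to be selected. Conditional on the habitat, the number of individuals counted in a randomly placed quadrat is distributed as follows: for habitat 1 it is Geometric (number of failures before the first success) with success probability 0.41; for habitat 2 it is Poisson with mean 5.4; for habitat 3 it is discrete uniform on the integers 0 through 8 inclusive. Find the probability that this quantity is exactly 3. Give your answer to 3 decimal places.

Conditional on each habitat, P(X = 3): 1: 0.0842054; 2: 0.118533; 3: 0.111111.
By total probability, P(X = 3) = 0.333333·0.0842054 + 0.333333·0.118533 + 0.333333·0.111111 = 0.104617.

0.105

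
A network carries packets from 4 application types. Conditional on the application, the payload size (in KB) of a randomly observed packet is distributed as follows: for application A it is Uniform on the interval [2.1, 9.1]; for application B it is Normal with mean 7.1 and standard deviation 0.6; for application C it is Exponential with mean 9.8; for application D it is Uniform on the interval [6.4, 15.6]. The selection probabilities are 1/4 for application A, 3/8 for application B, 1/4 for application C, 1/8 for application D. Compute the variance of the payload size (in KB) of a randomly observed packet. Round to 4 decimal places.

29.7136

Per component, A: μ=5.6, E[X²]=35.4433; B: μ=7.1, E[X²]=50.77; C: μ=9.8, E[X²]=192.08; D: μ=11, E[X²]=128.053.
E[X] = 0.25·5.6 + 0.375·7.1 + 0.25·9.8 + 0.125·11 = 7.8875.
E[X²] = 0.25·35.4433 + 0.375·50.77 + 0.25·192.08 + 0.125·128.053 = 91.9263.
Var(X) = E[X²] − (E[X])² = 91.9263 − 62.2127 = 29.7136.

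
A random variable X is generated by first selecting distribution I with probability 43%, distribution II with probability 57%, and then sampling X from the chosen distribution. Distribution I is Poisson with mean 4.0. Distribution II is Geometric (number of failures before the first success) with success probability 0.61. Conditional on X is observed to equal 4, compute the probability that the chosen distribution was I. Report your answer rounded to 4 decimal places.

0.9126

Likelihoods P(X=4 | ·): I: 0.195367; II: 0.014112.
Posterior ∝ prior × likelihood. Numerator for I: 0.43·0.195367 = 0.0840077.
Normalizing constant: 0.43·0.195367 + 0.57·0.014112 = 0.0920516.
P(I | observation) = 0.0840077 / 0.0920516 = 0.912616.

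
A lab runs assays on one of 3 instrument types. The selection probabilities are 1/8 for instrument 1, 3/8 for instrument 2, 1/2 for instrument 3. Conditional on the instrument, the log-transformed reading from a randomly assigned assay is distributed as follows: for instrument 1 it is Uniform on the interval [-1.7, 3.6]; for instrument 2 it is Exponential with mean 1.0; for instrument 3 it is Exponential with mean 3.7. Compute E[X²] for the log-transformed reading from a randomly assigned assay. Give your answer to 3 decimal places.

For each component E[X²] = Var + (mean)², giving 1: 3.24333; 2: 2; 3: 27.38.
Overall E[X²] = 0.125·3.24333 + 0.375·2 + 0.5·27.38 = 14.8454.

14.845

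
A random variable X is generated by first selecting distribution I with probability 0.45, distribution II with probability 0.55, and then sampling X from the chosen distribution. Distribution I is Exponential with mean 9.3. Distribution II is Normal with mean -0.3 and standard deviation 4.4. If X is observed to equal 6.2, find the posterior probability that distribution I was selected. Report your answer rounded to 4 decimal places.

Likelihoods f(6.2 | ·): I: 0.0552061; II: 0.0304487.
Posterior ∝ prior × likelihood. Numerator for I: 0.45·0.0552061 = 0.0248428.
Normalizing constant: 0.45·0.0552061 + 0.55·0.0304487 = 0.0415896.
P(I | observation) = 0.0248428 / 0.0415896 = 0.597332.

0.5973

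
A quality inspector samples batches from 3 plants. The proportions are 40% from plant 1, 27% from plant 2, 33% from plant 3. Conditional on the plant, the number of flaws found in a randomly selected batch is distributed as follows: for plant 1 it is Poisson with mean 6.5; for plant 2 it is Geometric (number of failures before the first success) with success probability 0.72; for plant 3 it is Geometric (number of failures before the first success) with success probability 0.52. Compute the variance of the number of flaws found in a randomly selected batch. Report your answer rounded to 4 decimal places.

11.4959

Per component, 1: μ=6.5, E[X²]=48.75; 2: μ=0.388889, E[X²]=0.691358; 3: μ=0.923077, E[X²]=2.62722.
E[X] = 0.4·6.5 + 0.27·0.388889 + 0.33·0.923077 = 3.00962.
E[X²] = 0.4·48.75 + 0.27·0.691358 + 0.33·2.62722 = 20.5536.
Var(X) = E[X²] − (E[X])² = 20.5536 − 9.05778 = 11.4959.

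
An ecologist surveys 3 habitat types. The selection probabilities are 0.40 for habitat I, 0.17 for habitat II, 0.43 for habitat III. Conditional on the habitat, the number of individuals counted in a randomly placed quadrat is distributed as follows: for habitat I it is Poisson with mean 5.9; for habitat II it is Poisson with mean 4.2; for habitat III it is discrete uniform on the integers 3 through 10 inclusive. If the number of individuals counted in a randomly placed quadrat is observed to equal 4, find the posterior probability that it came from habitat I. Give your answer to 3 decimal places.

0.389

Likelihoods P(X=4 | ·): I: 0.138312; II: 0.194424; III: 0.125.
Posterior ∝ prior × likelihood. Numerator for I: 0.4·0.138312 = 0.0553247.
Normalizing constant: 0.4·0.138312 + 0.17·0.194424 + 0.43·0.125 = 0.142127.
P(I | observation) = 0.0553247 / 0.142127 = 0.389263.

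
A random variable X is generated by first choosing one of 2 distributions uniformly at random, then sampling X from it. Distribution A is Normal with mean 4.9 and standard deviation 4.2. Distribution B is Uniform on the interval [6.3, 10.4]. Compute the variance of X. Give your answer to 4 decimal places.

Per component, A: μ=4.9, E[X²]=41.65; B: μ=8.35, E[X²]=71.1233.
E[X] = 0.5·4.9 + 0.5·8.35 = 6.625.
E[X²] = 0.5·41.65 + 0.5·71.1233 = 56.3867.
Var(X) = E[X²] − (E[X])² = 56.3867 − 43.8906 = 12.496.

12.4960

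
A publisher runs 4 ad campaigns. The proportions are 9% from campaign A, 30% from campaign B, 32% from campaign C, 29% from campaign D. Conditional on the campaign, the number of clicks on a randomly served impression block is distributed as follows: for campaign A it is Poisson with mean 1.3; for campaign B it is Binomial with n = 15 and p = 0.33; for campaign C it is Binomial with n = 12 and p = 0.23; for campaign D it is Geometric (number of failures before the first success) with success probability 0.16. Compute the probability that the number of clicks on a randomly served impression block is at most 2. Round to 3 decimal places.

Conditional on each campaign, P(X ≤ 2): A: 0.857112; B: 0.0833323; C: 0.45495; D: 0.407296.
By total probability, P(X ≤ 2) = 0.09·0.857112 + 0.3·0.0833323 + 0.32·0.45495 + 0.29·0.407296 = 0.36584.

0.366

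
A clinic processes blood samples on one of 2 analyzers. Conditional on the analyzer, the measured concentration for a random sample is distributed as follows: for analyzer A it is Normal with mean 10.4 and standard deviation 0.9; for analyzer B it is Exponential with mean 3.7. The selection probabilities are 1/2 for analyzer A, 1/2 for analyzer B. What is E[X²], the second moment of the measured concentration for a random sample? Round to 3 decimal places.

For each component E[X²] = Var + (mean)², giving A: 108.97; B: 27.38.
Overall E[X²] = 0.5·108.97 + 0.5·27.38 = 68.175.

68.175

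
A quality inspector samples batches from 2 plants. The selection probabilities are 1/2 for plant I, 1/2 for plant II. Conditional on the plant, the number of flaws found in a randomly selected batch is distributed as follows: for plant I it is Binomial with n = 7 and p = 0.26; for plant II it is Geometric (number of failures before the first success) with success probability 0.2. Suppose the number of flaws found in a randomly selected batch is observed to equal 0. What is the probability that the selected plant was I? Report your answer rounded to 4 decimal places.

Likelihoods P(X=0 | ·): I: 0.121513; II: 0.2.
Posterior ∝ prior × likelihood. Numerator for I: 0.5·0.121513 = 0.0607564.
Normalizing constant: 0.5·0.121513 + 0.5·0.2 = 0.160756.
P(I | observation) = 0.0607564 / 0.160756 = 0.377941.

0.3779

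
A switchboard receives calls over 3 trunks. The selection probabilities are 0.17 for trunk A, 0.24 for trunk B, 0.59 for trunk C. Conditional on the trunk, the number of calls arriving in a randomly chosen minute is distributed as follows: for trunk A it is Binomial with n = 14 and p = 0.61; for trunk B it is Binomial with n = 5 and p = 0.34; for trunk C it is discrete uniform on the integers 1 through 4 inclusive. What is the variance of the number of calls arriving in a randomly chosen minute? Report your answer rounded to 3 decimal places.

Per component, A: μ=8.54, E[X²]=76.2622; B: μ=1.7, E[X²]=4.012; C: μ=2.5, E[X²]=7.5.
E[X] = 0.17·8.54 + 0.24·1.7 + 0.59·2.5 = 3.3348.
E[X²] = 0.17·76.2622 + 0.24·4.012 + 0.59·7.5 = 18.3525.
Var(X) = E[X²] − (E[X])² = 18.3525 − 11.1209 = 7.23156.

7.232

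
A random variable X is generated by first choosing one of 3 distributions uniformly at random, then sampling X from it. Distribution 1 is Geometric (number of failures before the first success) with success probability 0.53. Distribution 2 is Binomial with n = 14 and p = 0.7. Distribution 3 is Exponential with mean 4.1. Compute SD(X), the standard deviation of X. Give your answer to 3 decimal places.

4.553

Per component, 1: μ=0.886792, E[X²]=2.45959; 2: μ=9.8, E[X²]=98.98; 3: μ=4.1, E[X²]=33.62.
E[X] = 0.333333·0.886792 + 0.333333·9.8 + 0.333333·4.1 = 4.92893.
E[X²] = 0.333333·2.45959 + 0.333333·98.98 + 0.333333·33.62 = 45.0199.
Var(X) = E[X²] − (E[X])² = 45.0199 − 24.2944 = 20.7255.
SD(X) = √20.7255 = 4.55253.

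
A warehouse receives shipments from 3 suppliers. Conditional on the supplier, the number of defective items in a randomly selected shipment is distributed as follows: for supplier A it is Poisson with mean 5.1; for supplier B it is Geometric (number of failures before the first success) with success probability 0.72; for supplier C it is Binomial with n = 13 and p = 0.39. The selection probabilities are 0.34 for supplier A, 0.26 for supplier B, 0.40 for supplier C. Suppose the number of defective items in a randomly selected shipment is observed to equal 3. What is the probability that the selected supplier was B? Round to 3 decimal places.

0.042

Likelihoods P(X=3 | ·): A: 0.13479; B: 0.0158054; C: 0.12102.
Posterior ∝ prior × likelihood. Numerator for B: 0.26·0.0158054 = 0.00410941.
Normalizing constant: 0.34·0.13479 + 0.26·0.0158054 + 0.4·0.12102 = 0.0983461.
P(B | observation) = 0.00410941 / 0.0983461 = 0.0417852.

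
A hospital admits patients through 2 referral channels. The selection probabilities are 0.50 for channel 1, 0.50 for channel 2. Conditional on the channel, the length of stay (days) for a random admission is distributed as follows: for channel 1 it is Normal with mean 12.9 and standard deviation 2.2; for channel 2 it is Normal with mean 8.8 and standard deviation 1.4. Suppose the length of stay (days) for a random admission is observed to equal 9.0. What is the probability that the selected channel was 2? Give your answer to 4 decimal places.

0.8822

Likelihoods f(9.0 | ·): 1: 0.0376781; 2: 0.282066.
Posterior ∝ prior × likelihood. Numerator for 2: 0.5·0.282066 = 0.141033.
Normalizing constant: 0.5·0.0376781 + 0.5·0.282066 = 0.159872.
P(2 | observation) = 0.141033 / 0.159872 = 0.882162.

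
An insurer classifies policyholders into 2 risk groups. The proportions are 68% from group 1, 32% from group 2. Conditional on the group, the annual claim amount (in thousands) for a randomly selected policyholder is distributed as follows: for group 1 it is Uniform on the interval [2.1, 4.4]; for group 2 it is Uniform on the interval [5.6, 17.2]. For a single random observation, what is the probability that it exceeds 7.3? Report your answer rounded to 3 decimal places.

0.273

Conditional on each group, P(X > 7.3): 1: 0; 2: 0.853448.
By total probability, P(X > 7.3) = 0.68·0 + 0.32·0.853448 = 0.273103.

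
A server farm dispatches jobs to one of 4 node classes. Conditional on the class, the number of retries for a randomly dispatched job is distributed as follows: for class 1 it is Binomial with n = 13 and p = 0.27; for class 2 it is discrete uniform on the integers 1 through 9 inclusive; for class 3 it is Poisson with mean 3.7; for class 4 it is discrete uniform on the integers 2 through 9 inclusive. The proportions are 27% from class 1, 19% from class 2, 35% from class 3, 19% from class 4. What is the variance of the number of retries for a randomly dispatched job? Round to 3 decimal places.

Per component, 1: μ=3.51, E[X²]=14.8824; 2: μ=5, E[X²]=31.6667; 3: μ=3.7, E[X²]=17.39; 4: μ=5.5, E[X²]=35.5.
E[X] = 0.27·3.51 + 0.19·5 + 0.35·3.7 + 0.19·5.5 = 4.2377.
E[X²] = 0.27·14.8824 + 0.19·31.6667 + 0.35·17.39 + 0.19·35.5 = 22.8664.
Var(X) = E[X²] − (E[X])² = 22.8664 − 17.9581 = 4.90831.

4.908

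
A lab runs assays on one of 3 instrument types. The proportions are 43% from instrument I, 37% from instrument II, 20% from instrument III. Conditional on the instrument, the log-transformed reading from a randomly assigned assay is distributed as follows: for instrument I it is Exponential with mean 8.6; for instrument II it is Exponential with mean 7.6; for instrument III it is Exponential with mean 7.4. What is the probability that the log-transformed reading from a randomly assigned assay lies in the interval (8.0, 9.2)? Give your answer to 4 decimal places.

0.0511

Conditional on each instrument, P(8.0 < X < 9.2): I: 0.0513737; II: 0.0509777; III: 0.0507814.
By total probability, P(8.0 < X < 9.2) = 0.43·0.0513737 + 0.37·0.0509777 + 0.2·0.0507814 = 0.0511087.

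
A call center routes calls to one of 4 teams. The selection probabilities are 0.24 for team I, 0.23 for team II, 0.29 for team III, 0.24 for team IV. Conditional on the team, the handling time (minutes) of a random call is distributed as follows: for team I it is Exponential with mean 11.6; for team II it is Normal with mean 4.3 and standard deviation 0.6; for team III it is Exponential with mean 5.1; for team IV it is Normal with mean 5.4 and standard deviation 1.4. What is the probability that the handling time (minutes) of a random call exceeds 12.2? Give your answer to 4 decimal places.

Conditional on each team, P(X > 12.2): I: 0.349335; II: 0; III: 0.0914323; IV: 5.95458e-07.
By total probability, P(X > 12.2) = 0.24·0.349335 + 0.23·0 + 0.29·0.0914323 + 0.24·5.95458e-07 = 0.110356.

0.1104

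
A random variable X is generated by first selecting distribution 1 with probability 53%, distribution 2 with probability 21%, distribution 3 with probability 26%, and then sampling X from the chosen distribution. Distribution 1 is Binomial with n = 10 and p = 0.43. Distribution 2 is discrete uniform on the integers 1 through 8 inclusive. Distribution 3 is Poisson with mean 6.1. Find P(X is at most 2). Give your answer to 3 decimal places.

0.133

Conditional on each component, P(X ≤ 2): 1: 0.123646; 2: 0.25; 3: 0.0576529.
By total probability, P(X ≤ 2) = 0.53·0.123646 + 0.21·0.25 + 0.26·0.0576529 = 0.133022.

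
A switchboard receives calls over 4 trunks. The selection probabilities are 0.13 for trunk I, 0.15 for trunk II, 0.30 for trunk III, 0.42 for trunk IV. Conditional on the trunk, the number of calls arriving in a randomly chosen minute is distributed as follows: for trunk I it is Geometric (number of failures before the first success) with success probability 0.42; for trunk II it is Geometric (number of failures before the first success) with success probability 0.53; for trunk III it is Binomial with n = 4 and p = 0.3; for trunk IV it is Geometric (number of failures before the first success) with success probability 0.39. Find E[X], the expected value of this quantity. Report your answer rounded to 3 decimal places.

1.329

Component means — I: 1.38095; II: 0.886792; III: 1.2; IV: 1.5641.
E[X] = 0.13·1.38095 + 0.15·0.886792 + 0.3·1.2 + 0.42·1.5641 = 1.32947.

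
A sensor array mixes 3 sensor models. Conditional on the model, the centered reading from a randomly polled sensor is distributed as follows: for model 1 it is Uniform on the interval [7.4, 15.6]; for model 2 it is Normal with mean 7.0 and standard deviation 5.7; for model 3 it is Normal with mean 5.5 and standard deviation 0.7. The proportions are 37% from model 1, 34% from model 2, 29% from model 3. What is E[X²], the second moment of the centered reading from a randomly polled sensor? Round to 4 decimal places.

87.6269

For each component E[X²] = Var + (mean)², giving 1: 137.853; 2: 81.49; 3: 30.74.
Overall E[X²] = 0.37·137.853 + 0.34·81.49 + 0.29·30.74 = 87.6269.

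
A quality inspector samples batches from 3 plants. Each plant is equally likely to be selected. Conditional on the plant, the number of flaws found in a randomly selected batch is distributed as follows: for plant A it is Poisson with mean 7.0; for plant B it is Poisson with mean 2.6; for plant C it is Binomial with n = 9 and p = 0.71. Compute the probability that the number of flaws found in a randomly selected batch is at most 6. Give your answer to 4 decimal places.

Conditional on each plant, P(X ≤ 6): A: 0.449711; B: 0.98283; C: 0.510246.
By total probability, P(X ≤ 6) = 0.333333·0.449711 + 0.333333·0.98283 + 0.333333·0.510246 = 0.647596.

0.6476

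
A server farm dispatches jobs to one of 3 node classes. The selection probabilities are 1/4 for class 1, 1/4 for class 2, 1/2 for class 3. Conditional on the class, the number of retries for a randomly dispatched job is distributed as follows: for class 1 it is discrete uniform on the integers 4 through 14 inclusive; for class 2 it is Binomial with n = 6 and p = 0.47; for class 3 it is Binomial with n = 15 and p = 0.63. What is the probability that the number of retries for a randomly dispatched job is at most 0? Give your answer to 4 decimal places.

Conditional on each class, P(X ≤ 0): 1: 0; 2: 0.0221644; 3: 3.33446e-07.
By total probability, P(X ≤ 0) = 0.25·0 + 0.25·0.0221644 + 0.5·3.33446e-07 = 0.00554126.

0.0055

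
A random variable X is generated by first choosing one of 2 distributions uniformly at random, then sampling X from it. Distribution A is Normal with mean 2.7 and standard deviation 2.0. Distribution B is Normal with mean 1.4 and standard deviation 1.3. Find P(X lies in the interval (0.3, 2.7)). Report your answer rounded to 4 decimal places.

0.5138

Conditional on each component, P(0.3 < X < 2.7): A: 0.38493; B: 0.642611.
By total probability, P(0.3 < X < 2.7) = 0.5·0.38493 + 0.5·0.642611 = 0.513771.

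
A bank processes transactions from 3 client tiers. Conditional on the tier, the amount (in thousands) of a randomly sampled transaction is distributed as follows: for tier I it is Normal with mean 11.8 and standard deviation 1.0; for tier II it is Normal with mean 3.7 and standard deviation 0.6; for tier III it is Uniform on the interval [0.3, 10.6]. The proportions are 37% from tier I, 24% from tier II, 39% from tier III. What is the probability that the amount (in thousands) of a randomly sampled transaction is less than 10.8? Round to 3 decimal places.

0.689

Conditional on each tier, P(X < 10.8): I: 0.158655; II: 1; III: 1.
By total probability, P(X < 10.8) = 0.37·0.158655 + 0.24·1 + 0.39·1 = 0.688702.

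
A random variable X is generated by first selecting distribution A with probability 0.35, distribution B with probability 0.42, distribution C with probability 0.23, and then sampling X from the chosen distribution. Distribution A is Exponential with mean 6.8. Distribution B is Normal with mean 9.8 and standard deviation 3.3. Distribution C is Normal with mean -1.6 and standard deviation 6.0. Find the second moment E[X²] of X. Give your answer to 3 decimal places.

For each component E[X²] = Var + (mean)², giving A: 92.48; B: 106.93; C: 38.56.
Overall E[X²] = 0.35·92.48 + 0.42·106.93 + 0.23·38.56 = 86.1474.

86.147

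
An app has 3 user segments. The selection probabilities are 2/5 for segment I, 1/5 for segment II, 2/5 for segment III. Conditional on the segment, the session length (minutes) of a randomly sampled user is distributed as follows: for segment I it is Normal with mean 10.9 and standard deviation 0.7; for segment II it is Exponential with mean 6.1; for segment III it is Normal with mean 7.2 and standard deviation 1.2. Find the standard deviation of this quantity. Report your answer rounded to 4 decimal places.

3.5135

Per component, I: μ=10.9, E[X²]=119.3; II: μ=6.1, E[X²]=74.42; III: μ=7.2, E[X²]=53.28.
E[X] = 0.4·10.9 + 0.2·6.1 + 0.4·7.2 = 8.46.
E[X²] = 0.4·119.3 + 0.2·74.42 + 0.4·53.28 = 83.916.
Var(X) = E[X²] − (E[X])² = 83.916 − 71.5716 = 12.3444.
SD(X) = √12.3444 = 3.51346.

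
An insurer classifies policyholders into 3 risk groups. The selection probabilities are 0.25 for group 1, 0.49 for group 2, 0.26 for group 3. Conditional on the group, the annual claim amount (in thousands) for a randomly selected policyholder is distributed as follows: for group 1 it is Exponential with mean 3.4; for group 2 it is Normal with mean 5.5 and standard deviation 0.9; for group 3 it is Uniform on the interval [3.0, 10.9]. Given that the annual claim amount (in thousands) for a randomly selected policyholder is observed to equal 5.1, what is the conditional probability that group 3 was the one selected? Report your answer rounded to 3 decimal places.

Likelihoods f(5.1 | ·): 1: 0.0656265; 2: 0.401582; 3: 0.126582.
Posterior ∝ prior × likelihood. Numerator for 3: 0.26·0.126582 = 0.0329114.
Normalizing constant: 0.25·0.0656265 + 0.49·0.401582 + 0.26·0.126582 = 0.246093.
P(3 | observation) = 0.0329114 / 0.246093 = 0.133735.

0.134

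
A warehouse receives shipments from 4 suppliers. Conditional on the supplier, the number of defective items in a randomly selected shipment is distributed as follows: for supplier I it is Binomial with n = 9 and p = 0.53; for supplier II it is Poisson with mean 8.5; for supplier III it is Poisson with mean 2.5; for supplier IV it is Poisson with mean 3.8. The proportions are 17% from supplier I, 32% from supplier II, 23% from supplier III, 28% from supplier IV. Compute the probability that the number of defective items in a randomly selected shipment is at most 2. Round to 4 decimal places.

0.2142

Conditional on each supplier, P(X ≤ 2): I: 0.0637089; II: 0.00928324; III: 0.543813; IV: 0.268897.
By total probability, P(X ≤ 2) = 0.17·0.0637089 + 0.32·0.00928324 + 0.23·0.543813 + 0.28·0.268897 = 0.214169.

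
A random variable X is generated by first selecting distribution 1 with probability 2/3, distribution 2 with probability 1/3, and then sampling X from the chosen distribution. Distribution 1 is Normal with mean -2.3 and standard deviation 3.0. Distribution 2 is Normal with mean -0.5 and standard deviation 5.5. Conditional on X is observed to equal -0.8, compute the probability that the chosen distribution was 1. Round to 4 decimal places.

Likelihoods f(-0.8 | ·): 1: 0.117355; 2: 0.0724271.
Posterior ∝ prior × likelihood. Numerator for 1: 0.666667·0.117355 = 0.0782367.
Normalizing constant: 0.666667·0.117355 + 0.333333·0.0724271 = 0.102379.
P(1 | observation) = 0.0782367 / 0.102379 = 0.764186.

0.7642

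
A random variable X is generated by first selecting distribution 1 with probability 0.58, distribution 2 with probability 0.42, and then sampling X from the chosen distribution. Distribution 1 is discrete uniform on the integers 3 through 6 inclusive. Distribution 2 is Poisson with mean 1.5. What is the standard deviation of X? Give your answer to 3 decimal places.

1.883

Per component, 1: μ=4.5, E[X²]=21.5; 2: μ=1.5, E[X²]=3.75.
E[X] = 0.58·4.5 + 0.42·1.5 = 3.24.
E[X²] = 0.58·21.5 + 0.42·3.75 = 14.045.
Var(X) = E[X²] − (E[X])² = 14.045 − 10.4976 = 3.5474.
SD(X) = √3.5474 = 1.88345.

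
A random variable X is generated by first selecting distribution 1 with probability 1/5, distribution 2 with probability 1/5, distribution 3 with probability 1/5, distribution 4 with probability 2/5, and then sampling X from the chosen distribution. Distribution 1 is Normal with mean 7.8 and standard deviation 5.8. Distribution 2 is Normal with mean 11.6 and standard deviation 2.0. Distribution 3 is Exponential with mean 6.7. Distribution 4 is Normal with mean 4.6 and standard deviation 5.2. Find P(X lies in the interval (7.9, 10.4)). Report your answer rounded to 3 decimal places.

Conditional on each component, P(7.9 < X < 10.4): 1: 0.166145; 2: 0.242096; 3: 0.0957807; 4: 0.130497.
By total probability, P(7.9 < X < 10.4) = 0.2·0.166145 + 0.2·0.242096 + 0.2·0.0957807 + 0.4·0.130497 = 0.153003.

0.153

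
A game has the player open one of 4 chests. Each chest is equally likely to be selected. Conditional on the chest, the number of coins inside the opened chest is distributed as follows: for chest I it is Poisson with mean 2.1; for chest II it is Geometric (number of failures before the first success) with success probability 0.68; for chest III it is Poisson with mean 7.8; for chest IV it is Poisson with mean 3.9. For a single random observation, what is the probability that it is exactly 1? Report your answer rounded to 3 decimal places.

Conditional on each chest, P(X = 1): I: 0.257158; II: 0.2176; III: 0.00319593; IV: 0.0789435.
By total probability, P(X = 1) = 0.25·0.257158 + 0.25·0.2176 + 0.25·0.00319593 + 0.25·0.0789435 = 0.139224.

0.139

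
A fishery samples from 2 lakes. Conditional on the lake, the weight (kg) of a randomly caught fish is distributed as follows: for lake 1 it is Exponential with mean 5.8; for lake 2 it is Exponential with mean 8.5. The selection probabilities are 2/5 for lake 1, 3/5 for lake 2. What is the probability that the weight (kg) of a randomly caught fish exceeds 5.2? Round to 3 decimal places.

Conditional on each lake, P(X > 5.2): 1: 0.407974; 2: 0.542393.
By total probability, P(X > 5.2) = 0.4·0.407974 + 0.6·0.542393 = 0.488625.

0.489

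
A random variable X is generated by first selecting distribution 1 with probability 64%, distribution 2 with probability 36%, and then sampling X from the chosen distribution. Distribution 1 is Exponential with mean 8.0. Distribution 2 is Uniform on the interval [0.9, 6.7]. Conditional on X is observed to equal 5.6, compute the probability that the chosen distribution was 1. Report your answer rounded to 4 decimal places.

Likelihoods f(5.6 | ·): 1: 0.0620732; 2: 0.172414.
Posterior ∝ prior × likelihood. Numerator for 1: 0.64·0.0620732 = 0.0397268.
Normalizing constant: 0.64·0.0620732 + 0.36·0.172414 = 0.101796.
P(1 | observation) = 0.0397268 / 0.101796 = 0.39026.

0.3903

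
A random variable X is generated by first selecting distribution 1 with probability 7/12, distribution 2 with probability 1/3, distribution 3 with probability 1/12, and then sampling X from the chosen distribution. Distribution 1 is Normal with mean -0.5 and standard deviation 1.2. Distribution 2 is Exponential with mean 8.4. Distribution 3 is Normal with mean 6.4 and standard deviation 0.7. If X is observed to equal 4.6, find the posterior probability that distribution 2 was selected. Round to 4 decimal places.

Likelihoods f(4.6 | ·): 1: 3.97655e-05; 2: 0.0688482; 3: 0.0208921.
Posterior ∝ prior × likelihood. Numerator for 2: 0.333333·0.0688482 = 0.0229494.
Normalizing constant: 0.583333·3.97655e-05 + 0.333333·0.0688482 + 0.0833333·0.0208921 = 0.0247136.
P(2 | observation) = 0.0229494 / 0.0247136 = 0.928614.

0.9286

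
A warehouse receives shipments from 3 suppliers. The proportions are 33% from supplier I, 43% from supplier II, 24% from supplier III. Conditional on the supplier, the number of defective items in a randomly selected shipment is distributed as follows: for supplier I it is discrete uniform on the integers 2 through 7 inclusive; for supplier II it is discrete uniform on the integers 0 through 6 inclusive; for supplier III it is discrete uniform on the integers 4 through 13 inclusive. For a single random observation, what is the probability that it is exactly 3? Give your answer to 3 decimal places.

0.116

Conditional on each supplier, P(X = 3): I: 0.166667; II: 0.142857; III: 0.
By total probability, P(X = 3) = 0.33·0.166667 + 0.43·0.142857 + 0.24·0 = 0.116429.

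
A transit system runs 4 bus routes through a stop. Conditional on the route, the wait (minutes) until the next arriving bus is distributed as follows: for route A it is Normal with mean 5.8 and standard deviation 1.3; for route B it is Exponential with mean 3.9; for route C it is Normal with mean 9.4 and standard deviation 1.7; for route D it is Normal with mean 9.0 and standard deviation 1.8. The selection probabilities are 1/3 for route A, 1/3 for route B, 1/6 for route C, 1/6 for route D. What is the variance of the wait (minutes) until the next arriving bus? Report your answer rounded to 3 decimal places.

Per component, A: μ=5.8, E[X²]=35.33; B: μ=3.9, E[X²]=30.42; C: μ=9.4, E[X²]=91.25; D: μ=9, E[X²]=84.24.
E[X] = 0.333333·5.8 + 0.333333·3.9 + 0.166667·9.4 + 0.166667·9 = 6.3.
E[X²] = 0.333333·35.33 + 0.333333·30.42 + 0.166667·91.25 + 0.166667·84.24 = 51.165.
Var(X) = E[X²] − (E[X])² = 51.165 − 39.69 = 11.475.

11.475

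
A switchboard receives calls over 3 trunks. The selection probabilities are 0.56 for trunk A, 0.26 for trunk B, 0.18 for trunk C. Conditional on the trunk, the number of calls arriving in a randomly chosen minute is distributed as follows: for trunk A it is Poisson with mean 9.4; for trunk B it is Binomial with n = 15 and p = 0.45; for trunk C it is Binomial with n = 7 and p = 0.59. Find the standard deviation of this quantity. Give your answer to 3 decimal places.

Per component, A: μ=9.4, E[X²]=97.76; B: μ=6.75, E[X²]=49.275; C: μ=4.13, E[X²]=18.7502.
E[X] = 0.56·9.4 + 0.26·6.75 + 0.18·4.13 = 7.7624.
E[X²] = 0.56·97.76 + 0.26·49.275 + 0.18·18.7502 = 70.9321.
Var(X) = E[X²] − (E[X])² = 70.9321 − 60.2549 = 10.6773.
SD(X) = √10.6773 = 3.26761.

3.268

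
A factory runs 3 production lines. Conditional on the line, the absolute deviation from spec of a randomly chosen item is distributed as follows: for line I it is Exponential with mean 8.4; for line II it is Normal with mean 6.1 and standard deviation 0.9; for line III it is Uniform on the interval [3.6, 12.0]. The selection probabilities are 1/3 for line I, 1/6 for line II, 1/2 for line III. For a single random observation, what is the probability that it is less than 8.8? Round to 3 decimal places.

0.692

Conditional on each line, P(X < 8.8): I: 0.649228; II: 0.99865; III: 0.619048.
By total probability, P(X < 8.8) = 0.333333·0.649228 + 0.166667·0.99865 + 0.5·0.619048 = 0.692375.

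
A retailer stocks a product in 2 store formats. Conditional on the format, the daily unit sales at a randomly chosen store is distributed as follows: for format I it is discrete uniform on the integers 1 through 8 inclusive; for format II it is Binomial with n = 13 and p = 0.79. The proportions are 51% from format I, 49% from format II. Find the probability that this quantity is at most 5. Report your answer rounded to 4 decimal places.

Conditional on each format, P(X ≤ 5): I: 0.625; II: 0.00174435.
By total probability, P(X ≤ 5) = 0.51·0.625 + 0.49·0.00174435 = 0.319605.

0.3196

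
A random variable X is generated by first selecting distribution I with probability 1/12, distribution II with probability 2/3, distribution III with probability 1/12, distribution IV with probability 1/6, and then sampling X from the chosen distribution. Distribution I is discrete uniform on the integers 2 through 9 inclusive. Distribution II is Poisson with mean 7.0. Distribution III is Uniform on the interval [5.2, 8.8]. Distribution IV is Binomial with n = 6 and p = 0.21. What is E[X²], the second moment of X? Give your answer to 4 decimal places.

44.8955

For each component E[X²] = Var + (mean)², giving I: 35.5; II: 56; III: 50.08; IV: 2.583.
Overall E[X²] = 0.0833333·35.5 + 0.666667·56 + 0.0833333·50.08 + 0.166667·2.583 = 44.8955.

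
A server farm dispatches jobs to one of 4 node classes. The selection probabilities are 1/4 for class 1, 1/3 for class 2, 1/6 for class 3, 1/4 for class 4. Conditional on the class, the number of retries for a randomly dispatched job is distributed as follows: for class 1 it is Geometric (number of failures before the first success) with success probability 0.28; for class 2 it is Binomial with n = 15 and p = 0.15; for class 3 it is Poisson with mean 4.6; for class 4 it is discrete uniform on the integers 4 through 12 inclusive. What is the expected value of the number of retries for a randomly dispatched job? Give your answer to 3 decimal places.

Component means — 1: 2.57143; 2: 2.25; 3: 4.6; 4: 8.
E[X] = 0.25·2.57143 + 0.333333·2.25 + 0.166667·4.6 + 0.25·8 = 4.15952.

4.160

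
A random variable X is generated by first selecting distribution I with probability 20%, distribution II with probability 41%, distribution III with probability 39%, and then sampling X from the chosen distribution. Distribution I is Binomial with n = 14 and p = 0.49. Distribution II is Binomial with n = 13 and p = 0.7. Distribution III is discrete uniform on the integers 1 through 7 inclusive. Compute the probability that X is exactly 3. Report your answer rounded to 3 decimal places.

0.061

Conditional on each component, P(X = 3): I: 0.0259993; II: 0.000579259; III: 0.142857.
By total probability, P(X = 3) = 0.2·0.0259993 + 0.41·0.000579259 + 0.39·0.142857 = 0.0611516.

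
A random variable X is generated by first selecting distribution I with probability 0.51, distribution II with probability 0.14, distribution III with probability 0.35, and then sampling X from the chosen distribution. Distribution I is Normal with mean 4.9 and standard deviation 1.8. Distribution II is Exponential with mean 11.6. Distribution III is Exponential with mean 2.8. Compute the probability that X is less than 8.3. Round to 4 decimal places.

0.8985

Conditional on each component, P(X < 8.3): I: 0.970547; II: 0.511061; III: 0.948403.
By total probability, P(X < 8.3) = 0.51·0.970547 + 0.14·0.511061 + 0.35·0.948403 = 0.898468.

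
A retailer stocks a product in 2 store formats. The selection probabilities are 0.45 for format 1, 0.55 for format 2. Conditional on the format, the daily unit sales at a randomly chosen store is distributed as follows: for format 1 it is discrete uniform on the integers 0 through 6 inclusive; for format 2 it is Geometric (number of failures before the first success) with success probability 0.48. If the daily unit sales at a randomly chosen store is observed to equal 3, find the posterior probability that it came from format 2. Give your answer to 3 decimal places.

0.366

Likelihoods P(X=3 | ·): 1: 0.142857; 2: 0.0674918.
Posterior ∝ prior × likelihood. Numerator for 2: 0.55·0.0674918 = 0.0371205.
Normalizing constant: 0.45·0.142857 + 0.55·0.0674918 = 0.101406.
P(2 | observation) = 0.0371205 / 0.101406 = 0.366058.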